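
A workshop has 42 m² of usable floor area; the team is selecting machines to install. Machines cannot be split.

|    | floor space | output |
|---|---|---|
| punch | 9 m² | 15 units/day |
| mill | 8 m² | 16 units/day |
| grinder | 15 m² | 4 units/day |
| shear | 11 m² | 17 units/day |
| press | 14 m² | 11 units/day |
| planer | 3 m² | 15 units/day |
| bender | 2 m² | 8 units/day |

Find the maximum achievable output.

Allowing fractional choices, the relaxed optimum would be about 78.1, but machines are indivisible.
mill + shear + press + planer + bender: floor space 8 + 11 + 14 + 3 + 2 = 38 ≤ 42, output 16 + 17 + 11 + 15 + 8 = 67.
punch + shear + press + planer + bender: floor space 9 + 11 + 14 + 3 + 2 = 39 ≤ 42, output 15 + 17 + 11 + 15 + 8 = 66.
punch + mill + shear + planer + bender: floor space 9 + 8 + 11 + 3 + 2 = 33 ≤ 42, output 15 + 16 + 17 + 15 + 8 = 71.
Best is punch, mill, shear, planer, and bender with total output 71.

71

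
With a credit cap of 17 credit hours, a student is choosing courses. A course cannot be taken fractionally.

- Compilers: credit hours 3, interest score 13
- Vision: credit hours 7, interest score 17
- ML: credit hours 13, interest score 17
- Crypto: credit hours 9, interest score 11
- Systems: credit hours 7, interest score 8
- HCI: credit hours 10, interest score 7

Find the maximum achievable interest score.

38

Treat it as a binary knapsack problem.
Compilers + Vision + Systems: credit hours 3 + 7 + 7 = 17 ≤ 17, interest score 13 + 17 + 8 = 38.
Compilers + Vision: credit hours 3 + 7 = 10 ≤ 17, interest score 13 + 17 = 30.
Compilers + ML: credit hours 3 + 13 = 16 ≤ 17, interest score 13 + 17 = 30.
Best is Compilers, Vision, and Systems with total interest score 38.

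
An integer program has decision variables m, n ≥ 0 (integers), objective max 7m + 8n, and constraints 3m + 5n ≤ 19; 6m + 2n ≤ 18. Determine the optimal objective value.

The continuous relaxation peaks at (2.17, 2.5) with value 35.17; rounding to a feasible lattice point costs some objective.
(m,n)=(1,3): 3·1+5·3=18≤19, 6·1+2·3=12≤18, objective 31.
(m,n)=(2,2): 3·2+5·2=16≤19, 6·2+2·2=16≤18, objective 30.
Maximum is 31 at (m,n)=(1,3).

31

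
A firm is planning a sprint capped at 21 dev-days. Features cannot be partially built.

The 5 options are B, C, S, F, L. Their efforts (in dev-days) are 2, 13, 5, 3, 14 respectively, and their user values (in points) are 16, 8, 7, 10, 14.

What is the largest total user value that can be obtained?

40

Take B, F, and L: effort 2 + 3 + 14 = 19 ≤ 21, user value 16 + 10 + 14 = 40.
No other feasible combination does better.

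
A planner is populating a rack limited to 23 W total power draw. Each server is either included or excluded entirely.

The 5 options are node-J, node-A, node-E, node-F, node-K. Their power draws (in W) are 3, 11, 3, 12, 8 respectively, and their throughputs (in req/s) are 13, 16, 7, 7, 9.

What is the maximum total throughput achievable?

This is an integer program with binary decision variables.
node-J + node-A + node-E: power draw 3 + 11 + 3 = 17 ≤ 23, throughput 13 + 16 + 7 = 36.
node-J + node-A + node-K: power draw 3 + 11 + 8 = 22 ≤ 23, throughput 13 + 16 + 9 = 38.
Best is node-J, node-A, and node-K with total throughput 38.

38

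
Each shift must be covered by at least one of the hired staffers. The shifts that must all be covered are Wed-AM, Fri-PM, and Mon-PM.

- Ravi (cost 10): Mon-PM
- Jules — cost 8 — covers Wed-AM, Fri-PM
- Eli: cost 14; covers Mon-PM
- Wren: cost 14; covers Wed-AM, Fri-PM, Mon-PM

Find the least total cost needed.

14

The greedy cost-per-new-shift heuristic would pick Jules and Ravi for 18, but a cheaper cover exists.
Wren alone covers Wed-AM, Fri-PM, Mon-PM — every shift.
Total cost: 14.
No cover costs less than 14.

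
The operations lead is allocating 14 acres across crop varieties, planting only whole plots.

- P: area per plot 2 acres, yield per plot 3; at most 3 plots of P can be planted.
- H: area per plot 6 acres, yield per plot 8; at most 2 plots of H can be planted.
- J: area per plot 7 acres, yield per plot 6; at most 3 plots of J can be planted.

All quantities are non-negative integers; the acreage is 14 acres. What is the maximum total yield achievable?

P has the best ratio (3/2); taking only P gives at most 3×3 = 9 (stopped by the supply cap of 3).
Mixing does better — 1×P and 2×H: area 14 ≤ 14, yield 1·3 + 2·8 = 19.

19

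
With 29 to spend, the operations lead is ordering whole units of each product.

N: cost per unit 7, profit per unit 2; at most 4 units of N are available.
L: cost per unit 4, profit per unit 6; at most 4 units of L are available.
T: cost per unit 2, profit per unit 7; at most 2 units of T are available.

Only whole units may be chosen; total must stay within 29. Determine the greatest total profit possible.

40

Take 1×N, 4×L, and 2×T: cost 27 ≤ 29, profit 1·2 + 4·6 + 2·7 = 40.
T has the best ratio (7/2) and is taken to its limit of 2; remaining capacity is filled optimally with the others.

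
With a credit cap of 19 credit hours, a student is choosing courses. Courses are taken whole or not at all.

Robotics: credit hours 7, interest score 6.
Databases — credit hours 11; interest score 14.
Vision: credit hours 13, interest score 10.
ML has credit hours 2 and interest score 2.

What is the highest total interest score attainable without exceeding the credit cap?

20

Databases + ML: credit hours 11 + 2 = 13 ≤ 19, interest score 14 + 2 = 16.
Robotics + Databases: credit hours 7 + 11 = 18 ≤ 19, interest score 6 + 14 = 20.
Best is Robotics and Databases with total interest score 20.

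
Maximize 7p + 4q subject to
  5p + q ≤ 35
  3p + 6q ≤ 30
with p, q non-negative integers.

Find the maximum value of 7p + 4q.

The continuous relaxation peaks at (6.67, 1.67) with value 53.33; rounding to a feasible lattice point costs some objective.
(p,q)=(6,2): 5·6+1·2=32≤35, 3·6+6·2=30≤30, objective 50.
(p,q)=(7,0): 5·7+1·0=35≤35, 3·7+6·0=21≤30, objective 49.
(p,q)=(6,1): 5·6+1·1=31≤35, 3·6+6·1=24≤30, objective 46.
No feasible integer point exceeds 50.

50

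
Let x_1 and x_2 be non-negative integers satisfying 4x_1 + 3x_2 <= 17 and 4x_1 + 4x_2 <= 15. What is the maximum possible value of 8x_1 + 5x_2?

Relaxing integrality, the LP optimum is 30.00 at (x_1,x_2) = (3.75, 0), which is not an integer point.
(x_1,x_2)=(3,0): 4·3+3·0=12≤17, 4·3+4·0=12≤15, objective 24.
(x_1,x_2)=(2,1): 4·2+3·1=11≤17, 4·2+4·1=12≤15, objective 21.
(x_1,x_2)=(2,0): 4·2+3·0=8≤17, 4·2+4·0=8≤15, objective 16.
No feasible integer point exceeds 24.

24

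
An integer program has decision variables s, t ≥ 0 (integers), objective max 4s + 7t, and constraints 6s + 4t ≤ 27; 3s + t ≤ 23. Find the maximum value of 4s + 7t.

42

(s,t)=(0,6): 6·0+4·6=24≤27, 3·0+1·6=6≤23, objective 42.
(s,t)=(1,5): 6·1+4·5=26≤27, 3·1+1·5=8≤23, objective 39.
(s,t)=(0,5): 6·0+4·5=20≤27, 3·0+1·5=5≤23, objective 35.
No feasible integer point exceeds 42.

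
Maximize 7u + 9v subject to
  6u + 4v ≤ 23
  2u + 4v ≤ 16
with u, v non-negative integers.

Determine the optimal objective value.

(u,v)=(0,4) is feasible, giving 36.
(u,v)=(1,3) is feasible, giving 34.
Maximum is 36 at (u,v)=(0,4).

36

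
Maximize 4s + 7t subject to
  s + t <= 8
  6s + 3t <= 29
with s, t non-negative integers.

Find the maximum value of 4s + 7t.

56

(s,t)=(0,8) is feasible, giving 56.
(s,t)=(1,7) is feasible, giving 53.
(s,t)=(0,7) is feasible, giving 49.
The best lattice point is (0,8), giving 56.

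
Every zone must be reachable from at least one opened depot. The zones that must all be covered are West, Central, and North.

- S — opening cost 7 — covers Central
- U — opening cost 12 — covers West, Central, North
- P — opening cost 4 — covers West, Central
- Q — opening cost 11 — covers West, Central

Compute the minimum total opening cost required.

12

The greedy cost-per-new-zone heuristic would pick P and U for 16, but a cheaper cover exists.
U alone covers West, Central, North — every zone.
Total opening cost: 12.
No cover costs less than 12.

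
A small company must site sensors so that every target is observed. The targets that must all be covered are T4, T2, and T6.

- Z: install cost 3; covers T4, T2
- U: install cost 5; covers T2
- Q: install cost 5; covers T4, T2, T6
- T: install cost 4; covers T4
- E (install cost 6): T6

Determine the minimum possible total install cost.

5

The greedy cost-per-new-target heuristic would pick Z and Q for 8, but a cheaper cover exists.
Q alone covers T4, T2, T6 — every target.
Total install cost: 5.
No cover costs less than 5.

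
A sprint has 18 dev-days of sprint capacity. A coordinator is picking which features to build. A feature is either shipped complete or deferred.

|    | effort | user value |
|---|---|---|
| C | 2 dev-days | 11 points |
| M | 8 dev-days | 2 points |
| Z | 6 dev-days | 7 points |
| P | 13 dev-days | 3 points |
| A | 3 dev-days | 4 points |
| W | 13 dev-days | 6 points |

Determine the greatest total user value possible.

22

C + A + W: effort 2 + 3 + 13 = 18 ≤ 18, user value 11 + 4 + 6 = 21.
C + Z + A: effort 2 + 6 + 3 = 11 ≤ 18, user value 11 + 7 + 4 = 22.
Best is C, Z, and A with total user value 22.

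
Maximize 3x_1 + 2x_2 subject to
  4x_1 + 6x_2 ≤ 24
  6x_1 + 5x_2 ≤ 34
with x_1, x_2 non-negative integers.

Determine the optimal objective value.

15

(x_1,x_2)=(5,0): 4·5+6·0=20≤24, 6·5+5·0=30≤34, objective 15.
(x_1,x_2)=(4,1): 4·4+6·1=22≤24, 6·4+5·1=29≤34, objective 14.
(x_1,x_2)=(4,0): 4·4+6·0=16≤24, 6·4+5·0=24≤34, objective 12.
No feasible integer point exceeds 15.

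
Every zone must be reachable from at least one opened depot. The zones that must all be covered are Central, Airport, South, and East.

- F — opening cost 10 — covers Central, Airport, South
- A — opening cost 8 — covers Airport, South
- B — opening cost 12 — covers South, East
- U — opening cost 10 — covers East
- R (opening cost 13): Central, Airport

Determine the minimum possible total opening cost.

Choose F and U: together they cover Central, Airport, South, East — every zone.
Total opening cost: 10 + 10 = 20.
No cover costs less than 20.

20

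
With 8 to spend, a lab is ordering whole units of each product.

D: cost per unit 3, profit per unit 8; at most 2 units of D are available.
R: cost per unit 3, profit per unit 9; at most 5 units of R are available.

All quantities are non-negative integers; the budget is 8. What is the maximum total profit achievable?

This is a bounded integer knapsack.
Take 2×R: cost 6 ≤ 8, profit 2·9 = 18.
No other integer combination yields more.

18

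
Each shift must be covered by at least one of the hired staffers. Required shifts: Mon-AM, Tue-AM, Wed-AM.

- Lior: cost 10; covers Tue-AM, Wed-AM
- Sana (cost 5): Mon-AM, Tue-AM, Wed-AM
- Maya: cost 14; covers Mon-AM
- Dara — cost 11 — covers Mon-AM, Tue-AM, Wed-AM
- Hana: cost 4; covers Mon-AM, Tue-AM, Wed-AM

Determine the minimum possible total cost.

4

Hana alone covers Mon-AM, Tue-AM, Wed-AM — every shift.
Total cost: 4.
No cover costs less than 4.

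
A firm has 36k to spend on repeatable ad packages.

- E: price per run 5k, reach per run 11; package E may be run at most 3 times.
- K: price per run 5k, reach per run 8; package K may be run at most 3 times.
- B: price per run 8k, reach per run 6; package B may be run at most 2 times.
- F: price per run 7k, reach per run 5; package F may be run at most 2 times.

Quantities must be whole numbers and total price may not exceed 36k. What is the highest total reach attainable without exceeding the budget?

57

3×E and 3×K: price 30 ≤ 36, reach 3·11 + 3·8 = 57.
3×E, 2×K, and 1×B: price 33 ≤ 36, reach 3·11 + 2·8 + 1·6 = 55.
Best is 57.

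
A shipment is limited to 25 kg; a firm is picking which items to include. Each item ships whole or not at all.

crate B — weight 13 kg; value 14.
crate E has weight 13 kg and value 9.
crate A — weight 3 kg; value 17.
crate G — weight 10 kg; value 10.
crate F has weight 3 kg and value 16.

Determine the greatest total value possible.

47

This is a 0-1 knapsack instance.
Allowing fractional choices, the relaxed optimum would be about 53.0, but items are indivisible.
crate A + crate G + crate F: weight 3 + 10 + 3 = 16 ≤ 25, value 17 + 10 + 16 = 43.
crate B + crate A + crate F: weight 13 + 3 + 3 = 19 ≤ 25, value 14 + 17 + 16 = 47.
crate E + crate A + crate F: weight 13 + 3 + 3 = 19 ≤ 25, value 9 + 17 + 16 = 42.
Best is crate B, crate A, and crate F with total value 47.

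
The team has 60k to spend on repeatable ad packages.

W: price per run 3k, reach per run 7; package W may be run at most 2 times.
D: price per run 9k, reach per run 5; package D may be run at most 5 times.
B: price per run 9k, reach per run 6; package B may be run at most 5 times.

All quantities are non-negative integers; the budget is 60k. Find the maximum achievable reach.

W has the best ratio (7/3); taking only W gives at most 2×7 = 14 (stopped by the supply cap of 2).
Mixing does better — 2×W, 1×D, and 5×B: price 60 ≤ 60, reach 2·7 + 1·5 + 5·6 = 49.

49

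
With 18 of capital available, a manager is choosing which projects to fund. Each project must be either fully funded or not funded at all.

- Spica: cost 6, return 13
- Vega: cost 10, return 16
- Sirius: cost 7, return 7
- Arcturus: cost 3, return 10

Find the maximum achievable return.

30

This is a 0-1 knapsack instance.
Allowing fractional choices, the relaxed optimum would be about 37.4, but projects are indivisible.
Spica + Vega: cost 6 + 10 = 16 ≤ 18, return 13 + 16 = 29.
Vega + Arcturus: cost 10 + 3 = 13 ≤ 18, return 16 + 10 = 26.
Spica + Sirius + Arcturus: cost 6 + 7 + 3 = 16 ≤ 18, return 13 + 7 + 10 = 30.
Best is Spica, Sirius, and Arcturus with total return 30.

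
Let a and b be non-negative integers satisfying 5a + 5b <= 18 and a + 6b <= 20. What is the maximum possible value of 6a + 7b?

Relaxing integrality, the LP optimum is 24.88 at (a,b) = (0.32, 3.28), which is not an integer point.
(a,b)=(0,3): 5·0+5·3=15≤18, 1·0+6·3=18≤20, objective 21.
(a,b)=(1,2): 5·1+5·2=15≤18, 1·1+6·2=13≤20, objective 20.
The best lattice point is (0,3), giving 21.

21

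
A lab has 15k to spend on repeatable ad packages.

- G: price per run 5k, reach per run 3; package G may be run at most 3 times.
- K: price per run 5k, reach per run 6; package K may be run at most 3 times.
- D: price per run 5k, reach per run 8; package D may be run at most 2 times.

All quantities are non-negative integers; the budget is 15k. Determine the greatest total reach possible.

22

This is a bounded integer knapsack.
D has the best ratio (8/5); taking only D gives at most 2×8 = 16 (stopped by the supply cap of 2).
Mixing does better — 1×K and 2×D: price 15 ≤ 15, reach 1·6 + 2·8 = 22.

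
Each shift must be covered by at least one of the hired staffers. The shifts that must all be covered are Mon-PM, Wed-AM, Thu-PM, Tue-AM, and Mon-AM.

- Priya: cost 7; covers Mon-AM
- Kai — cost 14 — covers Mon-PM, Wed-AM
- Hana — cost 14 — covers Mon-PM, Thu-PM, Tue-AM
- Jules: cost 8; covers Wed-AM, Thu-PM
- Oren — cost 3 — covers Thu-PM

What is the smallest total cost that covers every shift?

The greedy cost-per-new-shift heuristic would pick Oren, Priya, Kai, and Hana for 38, but a cheaper cover exists.
Choose Priya, Hana, and Jules: together they cover Mon-PM, Wed-AM, Thu-PM, Tue-AM, Mon-AM — every shift.
Total cost: 7 + 14 + 8 = 29.
No cover costs less than 29.

29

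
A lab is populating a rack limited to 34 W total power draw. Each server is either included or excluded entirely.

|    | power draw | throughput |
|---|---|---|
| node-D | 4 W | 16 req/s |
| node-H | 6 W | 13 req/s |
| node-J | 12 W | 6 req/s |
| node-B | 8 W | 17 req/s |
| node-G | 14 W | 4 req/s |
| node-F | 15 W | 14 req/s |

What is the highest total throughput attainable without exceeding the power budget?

node-D + node-H + node-B + node-F: power draw 4 + 6 + 8 + 15 = 33 ≤ 34, throughput 16 + 13 + 17 + 14 = 60.
node-D + node-H + node-J + node-B: power draw 4 + 6 + 12 + 8 = 30 ≤ 34, throughput 16 + 13 + 6 + 17 = 52.
Best is node-D, node-H, node-B, and node-F with total throughput 60.

60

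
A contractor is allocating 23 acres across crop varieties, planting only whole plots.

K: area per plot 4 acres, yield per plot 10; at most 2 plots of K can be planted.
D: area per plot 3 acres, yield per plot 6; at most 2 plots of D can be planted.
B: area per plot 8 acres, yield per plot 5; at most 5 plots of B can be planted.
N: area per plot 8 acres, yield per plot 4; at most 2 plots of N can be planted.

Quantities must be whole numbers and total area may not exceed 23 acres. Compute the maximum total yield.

K has the best ratio (10/4); taking only K gives at most 2×10 = 20 (stopped by the supply cap of 2).
Mixing does better — 2×K, 2×D, and 1×B: area 22 ≤ 23, yield 2·10 + 2·6 + 1·5 = 37.

37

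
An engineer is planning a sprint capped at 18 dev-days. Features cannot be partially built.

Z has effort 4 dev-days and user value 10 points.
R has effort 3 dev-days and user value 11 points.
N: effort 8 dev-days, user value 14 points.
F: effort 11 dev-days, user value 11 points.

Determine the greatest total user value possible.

35

Allowing fractional choices, the relaxed optimum would be about 38.0, but features are indivisible.
Z + R + N: effort 4 + 3 + 8 = 15 ≤ 18, user value 10 + 11 + 14 = 35.
Z + R + F: effort 4 + 3 + 11 = 18 ≤ 18, user value 10 + 11 + 11 = 32.
Best is Z, R, and N with total user value 35.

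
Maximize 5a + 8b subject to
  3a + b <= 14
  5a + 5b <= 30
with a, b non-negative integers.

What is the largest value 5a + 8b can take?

48

(a,b)=(0,6): 3·0+1·6=6≤14, 5·0+5·6=30≤30, objective 48.
(a,b)=(1,5): 3·1+1·5=8≤14, 5·1+5·5=30≤30, objective 45.
(a,b)=(0,5): 3·0+1·5=5≤14, 5·0+5·5=25≤30, objective 40.
Maximum is 48 at (a,b)=(0,6).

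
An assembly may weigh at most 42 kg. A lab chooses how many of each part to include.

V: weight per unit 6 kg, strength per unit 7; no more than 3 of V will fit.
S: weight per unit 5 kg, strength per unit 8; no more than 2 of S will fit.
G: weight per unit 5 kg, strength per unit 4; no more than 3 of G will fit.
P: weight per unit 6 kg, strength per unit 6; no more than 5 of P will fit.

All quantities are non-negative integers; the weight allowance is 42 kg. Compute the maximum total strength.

49

S has the best ratio (8/5); taking only S gives at most 2×8 = 16 (stopped by the supply cap of 2).
Mixing does better — 3×V, 2×S, and 2×P: weight 40 ≤ 42, strength 3·7 + 2·8 + 2·6 = 49.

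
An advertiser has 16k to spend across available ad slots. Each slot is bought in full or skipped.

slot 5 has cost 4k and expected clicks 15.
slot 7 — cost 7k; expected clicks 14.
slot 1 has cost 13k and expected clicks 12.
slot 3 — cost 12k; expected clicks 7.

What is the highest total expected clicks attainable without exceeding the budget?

Allowing fractional choices, the relaxed optimum would be about 33.6, but ad slots are indivisible.
slot 5 + slot 3: cost 4 + 12 = 16 ≤ 16, expected clicks 15 + 7 = 22.
slot 5 + slot 7: cost 4 + 7 = 11 ≤ 16, expected clicks 15 + 14 = 29.
Best is slot 5 and slot 7 with total expected clicks 29.

29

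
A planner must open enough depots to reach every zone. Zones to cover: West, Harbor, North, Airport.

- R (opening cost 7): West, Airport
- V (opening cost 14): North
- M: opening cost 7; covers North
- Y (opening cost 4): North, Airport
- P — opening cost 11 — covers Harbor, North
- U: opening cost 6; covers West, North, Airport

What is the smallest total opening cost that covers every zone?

17

The greedy cost-per-new-zone heuristic would pick Y, U, and P for 21, but a cheaper cover exists.
Choose P and U: together they cover West, Harbor, North, Airport — every zone.
Total opening cost: 11 + 6 = 17.
No cover costs less than 17.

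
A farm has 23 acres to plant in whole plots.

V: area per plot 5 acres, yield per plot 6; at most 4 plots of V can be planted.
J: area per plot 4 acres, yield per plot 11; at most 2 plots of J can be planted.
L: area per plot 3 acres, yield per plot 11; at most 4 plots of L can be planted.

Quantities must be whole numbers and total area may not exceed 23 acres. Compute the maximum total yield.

Take 2×J and 4×L: area 20 ≤ 23, yield 2·11 + 4·11 = 66.
L has the best ratio (11/3) and is taken to its limit of 4; remaining capacity is filled optimally with the others.

66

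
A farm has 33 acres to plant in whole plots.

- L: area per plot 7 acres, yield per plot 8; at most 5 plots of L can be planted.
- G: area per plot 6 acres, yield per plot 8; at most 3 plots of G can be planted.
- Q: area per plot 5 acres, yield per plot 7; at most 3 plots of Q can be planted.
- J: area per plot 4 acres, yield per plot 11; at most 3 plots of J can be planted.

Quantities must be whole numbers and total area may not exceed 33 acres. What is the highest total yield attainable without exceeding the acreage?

1×G, 3×Q, and 3×J: area 33 ≤ 33, yield 1·8 + 3·7 + 3·11 = 62.
3×G and 3×J: area 30 ≤ 33, yield 3·8 + 3·11 = 57.
Best is 62.

62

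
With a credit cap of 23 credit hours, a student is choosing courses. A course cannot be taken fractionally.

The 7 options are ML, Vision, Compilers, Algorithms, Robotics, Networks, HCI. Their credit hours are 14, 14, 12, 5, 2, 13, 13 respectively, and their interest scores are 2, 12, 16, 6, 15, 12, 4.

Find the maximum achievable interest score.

Vision + Algorithms + Robotics: credit hours 14 + 5 + 2 = 21 ≤ 23, interest score 12 + 6 + 15 = 33.
Algorithms + Robotics + Networks: credit hours 5 + 2 + 13 = 20 ≤ 23, interest score 6 + 15 + 12 = 33.
Compilers + Algorithms + Robotics: credit hours 12 + 5 + 2 = 19 ≤ 23, interest score 16 + 6 + 15 = 37.
Best is Compilers, Algorithms, and Robotics with total interest score 37.

37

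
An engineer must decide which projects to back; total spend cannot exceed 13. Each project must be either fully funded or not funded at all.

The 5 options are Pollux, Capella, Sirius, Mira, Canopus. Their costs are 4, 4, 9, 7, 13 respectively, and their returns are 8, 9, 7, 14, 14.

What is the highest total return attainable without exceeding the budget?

23

Treat it as a binary knapsack problem.
Take Capella and Mira: cost 4 + 7 = 11 ≤ 13, return 9 + 14 = 23.
No other feasible combination does better.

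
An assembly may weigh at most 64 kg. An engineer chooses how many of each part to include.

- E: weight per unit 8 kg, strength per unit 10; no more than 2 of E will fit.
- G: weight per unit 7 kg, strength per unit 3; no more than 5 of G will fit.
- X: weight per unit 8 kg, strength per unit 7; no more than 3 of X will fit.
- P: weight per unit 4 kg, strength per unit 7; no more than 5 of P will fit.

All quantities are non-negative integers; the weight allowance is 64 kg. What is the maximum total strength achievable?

76

P has the best ratio (7/4); taking only P gives at most 5×7 = 35 (stopped by the supply cap of 5).
Mixing does better — 2×E, 3×X, and 5×P: weight 60 ≤ 64, strength 2·10 + 3·7 + 5·7 = 76.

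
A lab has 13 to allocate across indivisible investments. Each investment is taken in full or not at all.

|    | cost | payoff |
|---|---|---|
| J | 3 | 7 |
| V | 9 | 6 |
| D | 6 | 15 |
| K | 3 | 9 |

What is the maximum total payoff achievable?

Treat it as a binary knapsack problem.
Take J, D, and K: cost 3 + 6 + 3 = 12 ≤ 13, payoff 7 + 15 + 9 = 31.
No other feasible combination does better.

31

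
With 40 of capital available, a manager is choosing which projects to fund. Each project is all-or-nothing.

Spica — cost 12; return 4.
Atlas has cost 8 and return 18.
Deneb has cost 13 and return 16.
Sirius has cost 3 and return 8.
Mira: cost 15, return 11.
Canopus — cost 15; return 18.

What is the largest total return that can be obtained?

60

Allowing fractional choices, the relaxed optimum would be about 60.7, but projects are indivisible.
Atlas + Deneb + Sirius + Canopus: cost 8 + 13 + 3 + 15 = 39 ≤ 40, return 18 + 16 + 8 + 18 = 60.
Atlas + Deneb + Sirius + Mira: cost 8 + 13 + 3 + 15 = 39 ≤ 40, return 18 + 16 + 8 + 11 = 53.
Best is Atlas, Deneb, Sirius, and Canopus with total return 60.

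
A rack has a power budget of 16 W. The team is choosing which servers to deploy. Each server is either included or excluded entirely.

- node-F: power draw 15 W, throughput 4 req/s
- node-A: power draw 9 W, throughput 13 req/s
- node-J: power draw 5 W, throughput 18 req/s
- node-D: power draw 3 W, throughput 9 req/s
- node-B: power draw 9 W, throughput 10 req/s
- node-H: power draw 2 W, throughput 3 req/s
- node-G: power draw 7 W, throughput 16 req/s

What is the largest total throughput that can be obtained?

43

This is a 0-1 knapsack instance.
Allowing fractional choices, the relaxed optimum would be about 44.5, but servers are indivisible.
node-J + node-D + node-G: power draw 5 + 3 + 7 = 15 ≤ 16, throughput 18 + 9 + 16 = 43.
node-J + node-H + node-G: power draw 5 + 2 + 7 = 14 ≤ 16, throughput 18 + 3 + 16 = 37.
node-J + node-G: power draw 5 + 7 = 12 ≤ 16, throughput 18 + 16 = 34.
Best is node-J, node-D, and node-G with total throughput 43.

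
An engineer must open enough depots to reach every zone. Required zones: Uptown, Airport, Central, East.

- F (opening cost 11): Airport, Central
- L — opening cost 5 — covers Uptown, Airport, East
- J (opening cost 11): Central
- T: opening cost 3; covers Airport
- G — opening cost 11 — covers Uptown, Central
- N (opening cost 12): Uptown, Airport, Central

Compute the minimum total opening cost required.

Choose F and L: together they cover Uptown, Airport, Central, East — every zone.
Total opening cost: 11 + 5 = 16.
No cover costs less than 16.

16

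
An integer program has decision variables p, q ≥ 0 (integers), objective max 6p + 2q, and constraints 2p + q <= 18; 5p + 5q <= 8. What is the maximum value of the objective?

6

The continuous relaxation peaks at (1.6, 0) with value 9.60; rounding to a feasible lattice point costs some objective.
(p,q)=(1,0) is feasible, giving 6.
(p,q)=(0,1) is feasible, giving 2.
No feasible integer point exceeds 6.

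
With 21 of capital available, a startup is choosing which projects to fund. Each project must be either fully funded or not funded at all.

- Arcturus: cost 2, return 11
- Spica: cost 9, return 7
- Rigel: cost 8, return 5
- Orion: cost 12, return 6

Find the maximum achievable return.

23

Allowing fractional choices, the relaxed optimum would be about 24.0, but projects are indivisible.
Arcturus + Spica + Rigel: cost 2 + 9 + 8 = 19 ≤ 21, return 11 + 7 + 5 = 23.
Arcturus + Spica: cost 2 + 9 = 11 ≤ 21, return 11 + 7 = 18.
Arcturus + Orion: cost 2 + 12 = 14 ≤ 21, return 11 + 6 = 17.
Best is Arcturus, Spica, and Rigel with total return 23.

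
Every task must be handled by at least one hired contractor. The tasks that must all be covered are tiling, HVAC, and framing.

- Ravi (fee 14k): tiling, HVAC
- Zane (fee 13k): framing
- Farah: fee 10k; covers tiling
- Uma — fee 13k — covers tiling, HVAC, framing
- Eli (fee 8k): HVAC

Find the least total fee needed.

This is an integer covering problem.
Uma alone covers tiling, HVAC, framing — every task.
Total fee: 13.
No cover costs less than 13.

13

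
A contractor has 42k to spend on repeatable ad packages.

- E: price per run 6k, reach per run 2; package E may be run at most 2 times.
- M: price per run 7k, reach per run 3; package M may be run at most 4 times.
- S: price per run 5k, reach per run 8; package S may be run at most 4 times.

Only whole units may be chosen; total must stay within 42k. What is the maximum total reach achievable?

S has the best ratio (8/5); taking only S gives at most 4×8 = 32 (stopped by the supply cap of 4).
Mixing does better — 3×M and 4×S: price 41 ≤ 42, reach 3·3 + 4·8 = 41.

41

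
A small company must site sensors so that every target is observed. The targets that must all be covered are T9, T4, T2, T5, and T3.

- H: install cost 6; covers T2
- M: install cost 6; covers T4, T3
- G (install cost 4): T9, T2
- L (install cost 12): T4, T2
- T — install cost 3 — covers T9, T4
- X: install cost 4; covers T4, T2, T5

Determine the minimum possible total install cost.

Choose M, T, and X: together they cover T9, T4, T2, T5, T3 — every target.
Total install cost: 6 + 3 + 4 = 13.
No cover costs less than 13.

13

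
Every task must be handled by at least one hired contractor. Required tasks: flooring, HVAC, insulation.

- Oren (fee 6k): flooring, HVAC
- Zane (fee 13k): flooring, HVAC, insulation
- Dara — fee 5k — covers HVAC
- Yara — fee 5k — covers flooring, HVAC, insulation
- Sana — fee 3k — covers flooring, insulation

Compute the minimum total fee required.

5

The greedy cost-per-new-task heuristic would pick Sana and Dara for 8, but a cheaper cover exists.
Yara alone covers flooring, HVAC, insulation — every task.
Total fee: 5.
No cover costs less than 5.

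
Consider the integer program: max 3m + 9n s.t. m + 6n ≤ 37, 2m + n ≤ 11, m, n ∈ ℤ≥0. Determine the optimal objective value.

The continuous relaxation peaks at (2.64, 5.73) with value 59.45; rounding to a feasible lattice point costs some objective.
(m,n)=(1,6): 1·1+6·6=37≤37, 2·1+1·6=8≤11, objective 57.
(m,n)=(0,6): 1·0+6·6=36≤37, 2·0+1·6=6≤11, objective 54.
(m,n)=(3,5): 1·3+6·5=33≤37, 2·3+1·5=11≤11, objective 54.
The best lattice point is (1,6), giving 57.

57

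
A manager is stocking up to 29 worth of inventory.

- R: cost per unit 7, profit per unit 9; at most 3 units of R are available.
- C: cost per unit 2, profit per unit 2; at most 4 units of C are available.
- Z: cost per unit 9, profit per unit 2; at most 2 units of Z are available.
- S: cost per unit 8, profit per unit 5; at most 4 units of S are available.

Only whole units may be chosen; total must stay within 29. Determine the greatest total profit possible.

R has the best ratio (9/7); taking only R gives at most 3×9 = 27 (stopped by the supply cap of 3).
Mixing does better — 3×R and 4×C: cost 29 ≤ 29, profit 3·9 + 4·2 = 35.

35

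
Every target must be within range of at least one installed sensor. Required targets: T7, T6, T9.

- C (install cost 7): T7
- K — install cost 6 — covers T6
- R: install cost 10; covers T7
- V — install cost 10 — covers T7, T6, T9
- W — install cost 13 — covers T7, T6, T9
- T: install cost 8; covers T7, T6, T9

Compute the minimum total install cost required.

This is an integer covering problem.
T alone covers T7, T6, T9 — every target.
Total install cost: 8.
No cover costs less than 8.

8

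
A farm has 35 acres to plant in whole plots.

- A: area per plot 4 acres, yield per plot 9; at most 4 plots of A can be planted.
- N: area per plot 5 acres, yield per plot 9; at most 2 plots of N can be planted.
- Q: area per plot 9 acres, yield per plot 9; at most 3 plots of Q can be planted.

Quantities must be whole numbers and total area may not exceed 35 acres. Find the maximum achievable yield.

A has the best ratio (9/4); taking only A gives at most 4×9 = 36 (stopped by the supply cap of 4).
Mixing does better — 4×A, 2×N, and 1×Q: area 35 ≤ 35, yield 4·9 + 2·9 + 1·9 = 63.

63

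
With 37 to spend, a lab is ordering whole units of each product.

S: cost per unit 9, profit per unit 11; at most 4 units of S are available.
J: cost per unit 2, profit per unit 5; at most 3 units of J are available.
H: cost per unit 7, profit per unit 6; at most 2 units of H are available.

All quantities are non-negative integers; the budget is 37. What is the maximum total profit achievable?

48

Take 3×S and 3×J: cost 33 ≤ 37, profit 3·11 + 3·5 = 48.
J has the best ratio (5/2) and is taken to its limit of 3; remaining capacity is filled optimally with the others.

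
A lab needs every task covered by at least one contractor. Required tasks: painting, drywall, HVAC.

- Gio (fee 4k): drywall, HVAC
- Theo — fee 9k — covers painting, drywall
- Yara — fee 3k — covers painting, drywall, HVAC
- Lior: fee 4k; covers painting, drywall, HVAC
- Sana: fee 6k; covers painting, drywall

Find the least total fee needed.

3

Yara alone covers painting, drywall, HVAC — every task.
Total fee: 3.
No cover costs less than 3.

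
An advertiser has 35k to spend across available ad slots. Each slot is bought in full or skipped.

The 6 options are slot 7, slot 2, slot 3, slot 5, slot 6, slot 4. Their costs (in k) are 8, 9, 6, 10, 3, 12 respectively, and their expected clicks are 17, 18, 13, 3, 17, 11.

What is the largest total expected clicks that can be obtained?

65

Take slot 7, slot 2, slot 3, and slot 6: cost 8 + 9 + 6 + 3 = 26 ≤ 35, expected clicks 17 + 18 + 13 + 17 = 65.
No other feasible combination does better.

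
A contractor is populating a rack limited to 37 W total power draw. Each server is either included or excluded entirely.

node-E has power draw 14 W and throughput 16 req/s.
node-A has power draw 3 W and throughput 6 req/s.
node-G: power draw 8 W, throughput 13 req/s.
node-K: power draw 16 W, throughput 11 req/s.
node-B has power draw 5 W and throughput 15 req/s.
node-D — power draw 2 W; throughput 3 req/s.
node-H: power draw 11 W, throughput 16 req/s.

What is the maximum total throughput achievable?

56

Allowing fractional choices, the relaxed optimum would be about 62.1, but servers are indivisible.
node-E + node-A + node-G + node-B + node-D: power draw 14 + 3 + 8 + 5 + 2 = 32 ≤ 37, throughput 16 + 6 + 13 + 15 + 3 = 53.
node-A + node-G + node-B + node-D + node-H: power draw 3 + 8 + 5 + 2 + 11 = 29 ≤ 37, throughput 6 + 13 + 15 + 3 + 16 = 53.
node-E + node-A + node-B + node-D + node-H: power draw 14 + 3 + 5 + 2 + 11 = 35 ≤ 37, throughput 16 + 6 + 15 + 3 + 16 = 56.
Best is node-E, node-A, node-B, node-D, and node-H with total throughput 56.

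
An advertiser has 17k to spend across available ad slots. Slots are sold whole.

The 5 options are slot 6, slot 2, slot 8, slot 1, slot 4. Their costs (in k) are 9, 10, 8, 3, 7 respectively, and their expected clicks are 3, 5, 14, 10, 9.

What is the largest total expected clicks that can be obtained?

24

Allowing fractional choices, the relaxed optimum would be about 31.7, but ad slots are indivisible.
slot 8 + slot 4: cost 8 + 7 = 15 ≤ 17, expected clicks 14 + 9 = 23.
slot 1 + slot 4: cost 3 + 7 = 10 ≤ 17, expected clicks 10 + 9 = 19.
slot 8 + slot 1: cost 8 + 3 = 11 ≤ 17, expected clicks 14 + 10 = 24.
Best is slot 8 and slot 1 with total expected clicks 24.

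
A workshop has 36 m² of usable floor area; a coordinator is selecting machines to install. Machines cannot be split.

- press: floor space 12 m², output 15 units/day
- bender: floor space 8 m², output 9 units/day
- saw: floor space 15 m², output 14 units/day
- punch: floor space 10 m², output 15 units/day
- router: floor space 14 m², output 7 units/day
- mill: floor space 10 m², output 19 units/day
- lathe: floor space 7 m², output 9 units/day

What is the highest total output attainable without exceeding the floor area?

52

Take bender, punch, mill, and lathe: floor space 8 + 10 + 10 + 7 = 35 ≤ 36, output 9 + 15 + 19 + 9 = 52.
No other feasible combination does better.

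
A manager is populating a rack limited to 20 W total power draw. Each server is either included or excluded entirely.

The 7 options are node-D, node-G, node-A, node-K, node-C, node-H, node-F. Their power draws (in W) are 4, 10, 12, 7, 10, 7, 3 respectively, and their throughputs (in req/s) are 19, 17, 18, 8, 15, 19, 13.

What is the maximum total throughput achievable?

51

Allowing fractional choices, the relaxed optimum would be about 61.2, but servers are indivisible.
node-D + node-G + node-F: power draw 4 + 10 + 3 = 17 ≤ 20, throughput 19 + 17 + 13 = 49.
node-D + node-A + node-F: power draw 4 + 12 + 3 = 19 ≤ 20, throughput 19 + 18 + 13 = 50.
node-D + node-H + node-F: power draw 4 + 7 + 3 = 14 ≤ 20, throughput 19 + 19 + 13 = 51.
Best is node-D, node-H, and node-F with total throughput 51.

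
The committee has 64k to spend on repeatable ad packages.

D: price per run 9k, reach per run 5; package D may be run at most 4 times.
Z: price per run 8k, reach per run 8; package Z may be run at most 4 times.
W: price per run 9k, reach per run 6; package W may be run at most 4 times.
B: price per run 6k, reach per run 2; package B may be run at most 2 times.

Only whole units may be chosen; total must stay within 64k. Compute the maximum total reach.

Take 4×Z and 3×W: price 59 ≤ 64, reach 4·8 + 3·6 = 50.
Z has the best ratio (8/8) and is taken to its limit of 4; remaining capacity is filled optimally with the others.

50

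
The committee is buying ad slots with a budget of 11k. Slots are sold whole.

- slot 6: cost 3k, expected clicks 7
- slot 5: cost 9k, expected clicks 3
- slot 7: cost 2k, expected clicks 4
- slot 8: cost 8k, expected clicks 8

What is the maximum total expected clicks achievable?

Allowing fractional choices, the relaxed optimum would be about 17.0, but ad slots are indivisible.
slot 6 + slot 8: cost 3 + 8 = 11 ≤ 11, expected clicks 7 + 8 = 15.
slot 7 + slot 8: cost 2 + 8 = 10 ≤ 11, expected clicks 4 + 8 = 12.
Best is slot 6 and slot 8 with total expected clicks 15.

15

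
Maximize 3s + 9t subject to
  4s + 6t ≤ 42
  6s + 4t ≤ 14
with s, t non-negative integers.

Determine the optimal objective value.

The continuous relaxation peaks at (0, 3.5) with value 31.50; rounding to a feasible lattice point costs some objective.
(s,t)=(0,3) is feasible, giving 27.
(s,t)=(1,2) is feasible, giving 21.
Maximum is 27 at (s,t)=(0,3).

27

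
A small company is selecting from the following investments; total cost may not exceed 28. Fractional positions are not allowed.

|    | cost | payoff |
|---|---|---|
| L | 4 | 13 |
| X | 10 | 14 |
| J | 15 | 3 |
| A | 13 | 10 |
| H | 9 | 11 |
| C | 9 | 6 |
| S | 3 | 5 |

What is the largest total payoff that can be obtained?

43

Allowing fractional choices, the relaxed optimum would be about 44.5, but investments are indivisible.
L + X + H: cost 4 + 10 + 9 = 23 ≤ 28, payoff 13 + 14 + 11 = 38.
L + X + H + S: cost 4 + 10 + 9 + 3 = 26 ≤ 28, payoff 13 + 14 + 11 + 5 = 43.
Best is L, X, H, and S with total payoff 43.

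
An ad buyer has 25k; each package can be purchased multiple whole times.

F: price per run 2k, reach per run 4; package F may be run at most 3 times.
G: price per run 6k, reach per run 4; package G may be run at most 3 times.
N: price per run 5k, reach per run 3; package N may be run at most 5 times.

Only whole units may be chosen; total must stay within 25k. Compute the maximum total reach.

24

3×F, 2×G, and 1×N: price 23 ≤ 25, reach 3·4 + 2·4 + 1·3 = 23.
3×F and 3×G: price 24 ≤ 25, reach 3·4 + 3·4 = 24.
Best is 24.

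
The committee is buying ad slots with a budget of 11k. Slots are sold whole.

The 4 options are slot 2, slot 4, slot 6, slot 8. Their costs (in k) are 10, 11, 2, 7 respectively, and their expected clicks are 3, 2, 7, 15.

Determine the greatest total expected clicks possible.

slot 8: cost 7 ≤ 11, expected clicks 15.
slot 6 + slot 8: cost 2 + 7 = 9 ≤ 11, expected clicks 7 + 15 = 22.
Best is slot 6 and slot 8 with total expected clicks 22.

22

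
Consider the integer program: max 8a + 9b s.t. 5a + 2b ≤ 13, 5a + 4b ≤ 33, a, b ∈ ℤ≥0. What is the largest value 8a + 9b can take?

54

(a,b)=(0,6): 5·0+2·6=12≤13, 5·0+4·6=24≤33, objective 54.
(a,b)=(0,5): 5·0+2·5=10≤13, 5·0+4·5=20≤33, objective 45.
Maximum is 54 at (a,b)=(0,6).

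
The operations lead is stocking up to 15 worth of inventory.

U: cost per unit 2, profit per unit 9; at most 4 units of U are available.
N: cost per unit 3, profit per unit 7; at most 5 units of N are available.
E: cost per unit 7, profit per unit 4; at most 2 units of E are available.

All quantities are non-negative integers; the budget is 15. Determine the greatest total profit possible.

50

U has the best ratio (9/2); taking only U gives at most 4×9 = 36 (stopped by the supply cap of 4).
Mixing does better — 4×U and 2×N: cost 14 ≤ 15, profit 4·9 + 2·7 = 50.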